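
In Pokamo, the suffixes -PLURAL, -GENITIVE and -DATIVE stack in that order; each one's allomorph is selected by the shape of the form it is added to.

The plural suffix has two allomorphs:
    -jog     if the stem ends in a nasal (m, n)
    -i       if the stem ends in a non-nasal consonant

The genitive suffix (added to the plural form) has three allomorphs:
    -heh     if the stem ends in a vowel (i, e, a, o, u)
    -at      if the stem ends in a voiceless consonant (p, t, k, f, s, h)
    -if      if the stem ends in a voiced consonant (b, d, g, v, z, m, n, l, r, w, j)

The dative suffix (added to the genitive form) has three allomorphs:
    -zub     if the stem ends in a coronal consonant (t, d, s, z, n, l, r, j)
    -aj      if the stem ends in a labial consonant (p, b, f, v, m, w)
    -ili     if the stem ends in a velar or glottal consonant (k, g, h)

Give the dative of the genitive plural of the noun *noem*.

noemjogifaj

*noem*: final consonant = /m/, a nasal → -jog → *noemjog*.
The plural form *noemjog*: final sound = /g/, a voiced consonant → -if → *noemjogif*.
The genitive form *noemjogif*: final consonant = /f/, labial → -aj → *noemjogifaj*.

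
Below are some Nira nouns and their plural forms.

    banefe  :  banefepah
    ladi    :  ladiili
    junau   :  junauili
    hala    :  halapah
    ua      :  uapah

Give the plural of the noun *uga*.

The pattern is height harmony: -ili when the last vowel of the stem is a high vowel (*ladi*, *junau*); -pah when the last vowel of the stem is a non-high vowel (*banefe*, *hala*, *ua*).
Since the last vowel of *uga* is /a/ (a non-high vowel), it takes -pah, giving *ugapah*.

ugapah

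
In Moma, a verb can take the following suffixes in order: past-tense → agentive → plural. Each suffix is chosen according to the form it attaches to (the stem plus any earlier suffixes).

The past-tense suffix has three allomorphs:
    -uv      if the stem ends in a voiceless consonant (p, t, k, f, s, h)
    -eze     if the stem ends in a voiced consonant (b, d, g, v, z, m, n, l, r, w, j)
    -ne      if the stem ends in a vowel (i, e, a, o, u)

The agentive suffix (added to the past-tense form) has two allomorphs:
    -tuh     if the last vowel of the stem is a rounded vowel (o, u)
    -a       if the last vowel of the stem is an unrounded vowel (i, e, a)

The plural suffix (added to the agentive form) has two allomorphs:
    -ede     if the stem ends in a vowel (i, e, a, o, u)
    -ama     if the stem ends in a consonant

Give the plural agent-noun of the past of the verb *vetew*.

vetewezeaede

Since the final sound of *vetew* is /w/ (a voiced consonant), it takes -eze, giving *veteweze*.
The last vowel of the past-tense form *veteweze* is /e/, which is an unrounded vowel, so the agentive suffix is -a, giving *vetewezea*.
The agentive form *vetewezea*: final sound = /a/, a vowel → -ede → *vetewezeaede*.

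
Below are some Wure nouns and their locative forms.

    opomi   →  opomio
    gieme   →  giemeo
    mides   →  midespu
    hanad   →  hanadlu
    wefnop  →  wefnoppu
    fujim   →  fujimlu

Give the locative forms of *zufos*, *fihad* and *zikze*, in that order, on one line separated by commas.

zufospu, fihadlu, zikzeo

The suffix is conditioned by the final sound: -pu when the stem ends in a voiceless consonant (*mides*, *wefnop*); -lu when the stem ends in a voiced consonant (*hanad*, *fujim*); -o when the stem ends in a vowel (*opomi*, *gieme*).
*zufos*: final sound = /s/, a voiceless consonant → -pu → *zufospu*.
The final sound of *fihad* is /d/, which is a voiced consonant, so the suffix is -lu, giving *fihadlu*.
Since the final sound of *zikze* is /e/ (a vowel), it takes -o, giving *zikzeo*.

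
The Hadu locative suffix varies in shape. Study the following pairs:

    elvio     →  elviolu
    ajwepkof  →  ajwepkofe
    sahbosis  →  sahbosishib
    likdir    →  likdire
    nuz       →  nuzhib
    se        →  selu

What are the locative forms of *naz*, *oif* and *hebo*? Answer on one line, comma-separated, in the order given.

nazhib, oife, hebolu

Looking at the final sound of each stem: -hib when the stem ends in a sibilant (*sahbosis*, *nuz*); -e when the stem ends in a non-sibilant consonant (*ajwepkof*, *likdir*); -lu when the stem ends in a vowel (*elvio*, *se*).
The final sound of *naz* is /z/, which is a sibilant, so the suffix is -hib, giving *nazhib*.
*oif* — final sound /f/ (a non-sibilant consonant) → -e → *oife*.
*hebo*: final sound = /o/, a vowel → -lu → *hebolu*.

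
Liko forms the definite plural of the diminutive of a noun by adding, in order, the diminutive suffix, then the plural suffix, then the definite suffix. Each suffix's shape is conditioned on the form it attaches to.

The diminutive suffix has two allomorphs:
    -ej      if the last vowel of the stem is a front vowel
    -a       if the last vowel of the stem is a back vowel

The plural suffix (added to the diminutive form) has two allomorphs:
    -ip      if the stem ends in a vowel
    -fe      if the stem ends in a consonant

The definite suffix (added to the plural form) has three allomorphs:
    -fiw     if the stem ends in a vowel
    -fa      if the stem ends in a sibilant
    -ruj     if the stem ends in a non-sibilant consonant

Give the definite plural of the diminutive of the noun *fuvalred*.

fuvalredejfefiw

Since the last vowel of *fuvalred* is /e/ (a front vowel), it takes -ej, giving *fuvalredej*.
The final sound of the diminutive form *fuvalredej* is /j/, which is a consonant, so the plural suffix is -fe, giving *fuvalredejfe*.
The plural form *fuvalredejfe* — final sound /e/ (a vowel) → -fiw → *fuvalredejfefiw*.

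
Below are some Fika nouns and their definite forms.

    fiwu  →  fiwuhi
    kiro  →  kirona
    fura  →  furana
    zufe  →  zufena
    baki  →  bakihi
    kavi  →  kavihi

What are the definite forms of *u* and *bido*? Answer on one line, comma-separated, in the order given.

The alternation tracks the last vowel of the stem — -hi when the last vowel of the stem is a high vowel (*fiwu*, *baki*, *kavi*); -na when the last vowel of the stem is a non-high vowel (*kiro*, *fura*, *zufe*).
The last vowel of *u* is /u/, which is a high vowel, so the suffix is -hi, giving *uhi*.
The last vowel of *bido* is /o/, which is a non-high vowel, so the suffix is -na, giving *bidona*.

uhi, bidona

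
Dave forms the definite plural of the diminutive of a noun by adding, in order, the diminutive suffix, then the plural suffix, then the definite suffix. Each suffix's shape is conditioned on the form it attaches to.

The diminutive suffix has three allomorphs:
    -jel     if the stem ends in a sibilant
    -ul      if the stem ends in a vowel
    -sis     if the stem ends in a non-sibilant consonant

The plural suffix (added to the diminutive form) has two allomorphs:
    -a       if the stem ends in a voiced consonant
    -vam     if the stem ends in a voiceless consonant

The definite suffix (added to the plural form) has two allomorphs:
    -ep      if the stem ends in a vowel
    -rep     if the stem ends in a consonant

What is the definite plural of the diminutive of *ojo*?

Since the final sound of *ojo* is /o/ (a vowel), it takes -ul, giving *ojoul*.
The diminutive form *ojoul* — final consonant /l/ (voiced) → -a → *ojoula*.
The plural form *ojoula*: final sound = /a/, a vowel → -ep → *ojoulaep*.

ojoulaep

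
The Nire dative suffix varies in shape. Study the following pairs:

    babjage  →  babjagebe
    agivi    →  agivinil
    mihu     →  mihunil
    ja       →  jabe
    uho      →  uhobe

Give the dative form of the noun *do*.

The suffix is conditioned by the last vowel: -nil when the last vowel of the stem is a high vowel (*agivi*, *mihu*); -be when the last vowel of the stem is a non-high vowel (*babjage*, *ja*, *uho*).
*do*: last vowel = /o/, a non-high vowel → -be → *dobe*.

dobe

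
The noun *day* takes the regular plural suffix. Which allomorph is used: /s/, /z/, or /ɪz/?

The stem *day* ends in a voiced non-sibilant sound.
The plural suffix surfaces as /ɪz/ after sibilants, /s/ after other voiceless consonants, and /z/ after other voiced sounds.
So the plural -s on *day* is pronounced /z/.

/z/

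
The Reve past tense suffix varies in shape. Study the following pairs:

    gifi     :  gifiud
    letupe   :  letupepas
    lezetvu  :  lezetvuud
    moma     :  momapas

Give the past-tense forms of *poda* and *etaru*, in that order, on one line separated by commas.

The suffix is conditioned by the last vowel: -ud when the last vowel of the stem is a high vowel (*gifi*, *lezetvu*); -pas when the last vowel of the stem is a non-high vowel (*letupe*, *moma*).
*poda* — last vowel /a/ (a non-high vowel) → -pas → *podapas*.
*etaru* — last vowel /u/ (a high vowel) → -ud → *etaruud*.

podapas, etaruud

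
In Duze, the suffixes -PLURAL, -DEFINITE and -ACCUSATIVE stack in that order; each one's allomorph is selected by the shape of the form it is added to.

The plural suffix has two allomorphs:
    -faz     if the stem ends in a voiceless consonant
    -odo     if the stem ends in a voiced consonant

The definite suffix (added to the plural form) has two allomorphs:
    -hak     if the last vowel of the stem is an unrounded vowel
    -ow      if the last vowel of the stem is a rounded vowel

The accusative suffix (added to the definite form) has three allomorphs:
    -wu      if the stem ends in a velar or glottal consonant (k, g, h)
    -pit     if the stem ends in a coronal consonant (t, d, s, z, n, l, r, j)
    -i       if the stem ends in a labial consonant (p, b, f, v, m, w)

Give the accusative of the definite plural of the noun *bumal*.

bumalodoowi

The final consonant of *bumal* is /l/, which is voiced, so the plural suffix is -odo, giving *bumalodo*.
The plural form *bumalodo* — last vowel /o/ (a rounded vowel) → -ow → *bumalodoow*.
The definite form *bumalodoow*: final consonant = /w/, labial → -i → *bumalodoowi*.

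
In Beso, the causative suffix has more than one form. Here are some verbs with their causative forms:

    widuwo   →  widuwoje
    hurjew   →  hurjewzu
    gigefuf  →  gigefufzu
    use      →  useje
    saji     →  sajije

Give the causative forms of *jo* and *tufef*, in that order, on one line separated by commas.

The alternation tracks the final sound of the stem — -zu when the stem ends in a consonant (*hurjew*, *gigefuf*); -je when the stem ends in a vowel (*widuwo*, *use*, *saji*).
Since the final sound of *jo* is /o/ (a vowel), it takes -je, giving *joje*.
The final sound of *tufef* is /f/, which is a consonant, so the suffix is -zu, giving *tufefzu*.

joje, tufefzu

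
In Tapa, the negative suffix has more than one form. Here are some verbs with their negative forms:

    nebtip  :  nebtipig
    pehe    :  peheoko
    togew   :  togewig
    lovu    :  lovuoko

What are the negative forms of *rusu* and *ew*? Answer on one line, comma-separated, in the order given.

The pattern is consonant vs. vowel: -ig when the stem ends in a consonant (*nebtip*, *togew*); -oko when the stem ends in a vowel (*pehe*, *lovu*).
Since the final sound of *rusu* is /u/ (a vowel), it takes -oko, giving *rusuoko*.
The final sound of *ew* is /w/, which is a consonant, so the suffix is -ig, giving *ewig*.

rusuoko, ewig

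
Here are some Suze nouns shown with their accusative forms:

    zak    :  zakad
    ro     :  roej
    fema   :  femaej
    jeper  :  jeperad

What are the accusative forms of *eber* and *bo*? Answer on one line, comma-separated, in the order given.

The suffix is conditioned by the final sound: -ad when the stem ends in a consonant (*zak*, *jeper*); -ej when the stem ends in a vowel (*ro*, *fema*).
The final sound of *eber* is /r/, which is a consonant, so the suffix is -ad, giving *eberad*.
*bo*: final sound = /o/, a vowel → -ej → *boej*.

eberad, boej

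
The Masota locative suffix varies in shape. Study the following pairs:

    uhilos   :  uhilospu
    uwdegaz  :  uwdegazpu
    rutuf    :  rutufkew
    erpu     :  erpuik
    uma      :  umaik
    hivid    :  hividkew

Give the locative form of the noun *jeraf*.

jerafkew

The alternation tracks the final sound of the stem — -pu when the stem ends in a sibilant (*uhilos*, *uwdegaz*); -kew when the stem ends in a non-sibilant consonant (*rutuf*, *hivid*); -ik when the stem ends in a vowel (*erpu*, *uma*).
*jeraf*: final sound = /f/, a non-sibilant consonant → -kew → *jerafkew*.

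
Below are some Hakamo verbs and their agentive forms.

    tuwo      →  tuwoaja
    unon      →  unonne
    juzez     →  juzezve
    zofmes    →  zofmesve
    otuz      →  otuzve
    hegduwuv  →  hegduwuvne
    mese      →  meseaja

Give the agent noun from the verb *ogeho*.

ogehoaja

The alternation tracks the final sound of the stem — -ve when the stem ends in a sibilant (*juzez*, *zofmes*, *otuz*); -ne when the stem ends in a non-sibilant consonant (*unon*, *hegduwuv*); -aja when the stem ends in a vowel (*tuwo*, *mese*).
The final sound of *ogeho* is /o/, which is a vowel, so the suffix is -aja, giving *ogehoaja*.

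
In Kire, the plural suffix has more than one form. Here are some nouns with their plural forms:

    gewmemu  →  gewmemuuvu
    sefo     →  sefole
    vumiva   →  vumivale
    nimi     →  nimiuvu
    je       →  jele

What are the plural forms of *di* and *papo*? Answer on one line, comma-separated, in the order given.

Looking at the last vowel of each stem: -uvu when the last vowel of the stem is a high vowel (*gewmemu*, *nimi*); -le when the last vowel of the stem is a non-high vowel (*sefo*, *vumiva*, *je*).
*di* — last vowel /i/ (a high vowel) → -uvu → *diuvu*.
Since the last vowel of *papo* is /o/ (a non-high vowel), it takes -le, giving *papole*.

diuvu, papole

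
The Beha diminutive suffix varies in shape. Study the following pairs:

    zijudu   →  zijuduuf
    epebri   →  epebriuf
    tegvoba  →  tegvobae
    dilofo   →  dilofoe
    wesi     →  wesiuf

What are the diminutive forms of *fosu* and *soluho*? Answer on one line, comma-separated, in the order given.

The suffix is conditioned by the last vowel: -uf when the last vowel of the stem is a high vowel (*zijudu*, *epebri*, *wesi*); -e when the last vowel of the stem is a non-high vowel (*tegvoba*, *dilofo*).
Since the last vowel of *fosu* is /u/ (a high vowel), it takes -uf, giving *fosuuf*.
*soluho* — last vowel /o/ (a non-high vowel) → -e → *soluhoe*.

fosuuf, soluhoe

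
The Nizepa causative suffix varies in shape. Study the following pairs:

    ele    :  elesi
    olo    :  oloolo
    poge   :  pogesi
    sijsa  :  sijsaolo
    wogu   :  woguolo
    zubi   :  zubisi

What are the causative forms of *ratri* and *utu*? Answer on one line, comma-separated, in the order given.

ratrisi, utuolo

The alternation tracks the last vowel of the stem — -si when the last vowel of the stem is a front vowel (*ele*, *poge*, *zubi*); -olo when the last vowel of the stem is a back vowel (*olo*, *sijsa*, *wogu*).
*ratri*: last vowel = /i/, a front vowel → -si → *ratrisi*.
*utu*: last vowel = /u/, a back vowel → -olo → *utuolo*.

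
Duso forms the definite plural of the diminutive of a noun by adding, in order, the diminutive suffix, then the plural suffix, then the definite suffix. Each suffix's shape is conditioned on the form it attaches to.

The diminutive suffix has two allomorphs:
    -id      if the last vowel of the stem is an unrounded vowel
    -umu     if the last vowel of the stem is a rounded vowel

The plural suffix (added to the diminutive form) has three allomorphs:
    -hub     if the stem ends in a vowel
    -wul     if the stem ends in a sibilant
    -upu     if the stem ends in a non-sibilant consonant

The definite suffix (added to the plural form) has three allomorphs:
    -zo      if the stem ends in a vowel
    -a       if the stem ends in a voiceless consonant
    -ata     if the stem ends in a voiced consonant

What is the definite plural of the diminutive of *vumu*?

Since the last vowel of *vumu* is /u/ (a rounded vowel), it takes -umu, giving *vumuumu*.
The diminutive form *vumuumu* — final sound /u/ (a vowel) → -hub → *vumuumuhub*.
The final sound of the plural form *vumuumuhub* is /b/, which is a voiced consonant, so the definite suffix is -ata, giving *vumuumuhubata*.

vumuumuhubata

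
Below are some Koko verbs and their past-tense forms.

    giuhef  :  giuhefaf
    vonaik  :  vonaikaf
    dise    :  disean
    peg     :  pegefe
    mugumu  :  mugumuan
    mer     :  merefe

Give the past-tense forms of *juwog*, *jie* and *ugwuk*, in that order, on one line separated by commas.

juwogefe, jiean, ugwukaf

The pattern is voicing of the final sound: -af when the stem ends in a voiceless consonant (*giuhef*, *vonaik*); -efe when the stem ends in a voiced consonant (*peg*, *mer*); -an when the stem ends in a vowel (*dise*, *mugumu*).
Since the final sound of *juwog* is /g/ (a voiced consonant), it takes -efe, giving *juwogefe*.
*jie* — final sound /e/ (a vowel) → -an → *jiean*.
*ugwuk* — final sound /k/ (a voiceless consonant) → -af → *ugwukaf*.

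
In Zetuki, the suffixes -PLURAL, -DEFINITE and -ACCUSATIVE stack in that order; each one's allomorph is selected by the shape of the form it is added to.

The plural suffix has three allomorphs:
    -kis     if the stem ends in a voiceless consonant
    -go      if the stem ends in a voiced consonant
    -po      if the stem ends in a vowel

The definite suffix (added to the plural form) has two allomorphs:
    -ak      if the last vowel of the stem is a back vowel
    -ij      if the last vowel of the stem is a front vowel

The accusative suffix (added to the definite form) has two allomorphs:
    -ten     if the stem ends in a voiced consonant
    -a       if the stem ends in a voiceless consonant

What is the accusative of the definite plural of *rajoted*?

rajotedgoaka

The final sound of *rajoted* is /d/, which is a voiced consonant, so the plural suffix is -go, giving *rajotedgo*.
The plural form *rajotedgo* — last vowel /o/ (a back vowel) → -ak → *rajotedgoak*.
The definite form *rajotedgoak*: final consonant = /k/, voiceless → -a → *rajotedgoaka*.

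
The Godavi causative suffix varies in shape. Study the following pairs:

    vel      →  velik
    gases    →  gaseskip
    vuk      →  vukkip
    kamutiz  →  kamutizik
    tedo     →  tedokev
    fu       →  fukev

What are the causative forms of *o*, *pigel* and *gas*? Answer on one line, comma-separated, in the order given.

The suffix is conditioned by the final sound: -kip when the stem ends in a voiceless consonant (*gases*, *vuk*); -ik when the stem ends in a voiced consonant (*vel*, *kamutiz*); -kev when the stem ends in a vowel (*tedo*, *fu*).
Since the final sound of *o* is /o/ (a vowel), it takes -kev, giving *okev*.
*pigel* — final sound /l/ (a voiced consonant) → -ik → *pigelik*.
Since the final sound of *gas* is /s/ (a voiceless consonant), it takes -kip, giving *gaskip*.

okev, pigelik, gaskip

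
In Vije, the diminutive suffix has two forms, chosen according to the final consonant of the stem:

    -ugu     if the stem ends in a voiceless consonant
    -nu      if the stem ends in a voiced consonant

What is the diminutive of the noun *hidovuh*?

*hidovuh*: final consonant = /h/, voiceless → -ugu → *hidovuhugu*.

hidovuhugu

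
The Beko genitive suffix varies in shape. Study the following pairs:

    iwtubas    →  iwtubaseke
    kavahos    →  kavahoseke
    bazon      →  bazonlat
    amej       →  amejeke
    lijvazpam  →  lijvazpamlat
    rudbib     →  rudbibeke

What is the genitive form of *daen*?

daenlat

The alternation tracks the final consonant of the stem — -lat when the stem ends in a nasal (*bazon*, *lijvazpam*); -eke when the stem ends in a non-nasal consonant (*iwtubas*, *kavahos*, *amej*, *rudbib*).
*daen*: final consonant = /n/, a nasal → -lat → *daenlat*.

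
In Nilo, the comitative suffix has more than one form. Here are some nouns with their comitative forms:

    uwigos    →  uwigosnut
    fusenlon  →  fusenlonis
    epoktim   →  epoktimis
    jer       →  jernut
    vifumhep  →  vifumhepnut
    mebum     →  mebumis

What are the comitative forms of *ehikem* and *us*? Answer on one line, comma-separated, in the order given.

ehikemis, usnut

The alternation tracks the final consonant of the stem — -is when the stem ends in a nasal (*fusenlon*, *epoktim*, *mebum*); -nut when the stem ends in a non-nasal consonant (*uwigos*, *jer*, *vifumhep*).
The final consonant of *ehikem* is /m/, which is a nasal, so the suffix is -is, giving *ehikemis*.
Since the final consonant of *us* is /s/ (non-nasal), it takes -nut, giving *usnut*.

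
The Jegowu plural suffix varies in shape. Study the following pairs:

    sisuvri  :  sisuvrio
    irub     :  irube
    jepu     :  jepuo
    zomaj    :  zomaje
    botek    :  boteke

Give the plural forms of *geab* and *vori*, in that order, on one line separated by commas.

The pattern is consonant vs. vowel: -e when the stem ends in a consonant (*irub*, *zomaj*, *botek*); -o when the stem ends in a vowel (*sisuvri*, *jepu*).
*geab* — final sound /b/ (a consonant) → -e → *geabe*.
Since the final sound of *vori* is /i/ (a vowel), it takes -o, giving *vorio*.

geabe, vorio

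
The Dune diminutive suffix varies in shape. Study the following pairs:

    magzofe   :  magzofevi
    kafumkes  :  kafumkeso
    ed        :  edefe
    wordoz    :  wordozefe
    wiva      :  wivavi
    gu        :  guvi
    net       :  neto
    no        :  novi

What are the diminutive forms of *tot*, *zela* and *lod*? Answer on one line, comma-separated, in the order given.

toto, zelavi, lodefe

The suffix is conditioned by the final sound: -o when the stem ends in a voiceless consonant (*kafumkes*, *net*); -efe when the stem ends in a voiced consonant (*ed*, *wordoz*); -vi when the stem ends in a vowel (*magzofe*, *wiva*, *gu*, *no*).
The final sound of *tot* is /t/, which is a voiceless consonant, so the suffix is -o, giving *toto*.
The final sound of *zela* is /a/, which is a vowel, so the suffix is -vi, giving *zelavi*.
Since the final sound of *lod* is /d/ (a voiced consonant), it takes -efe, giving *lodefe*.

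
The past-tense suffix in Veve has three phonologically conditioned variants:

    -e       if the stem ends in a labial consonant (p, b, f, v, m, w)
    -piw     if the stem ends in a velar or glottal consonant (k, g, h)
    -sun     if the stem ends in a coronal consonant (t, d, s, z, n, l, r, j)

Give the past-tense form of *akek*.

*akek* — final consonant /k/ (velar/glottal) → -piw → *akekpiw*.

akekpiw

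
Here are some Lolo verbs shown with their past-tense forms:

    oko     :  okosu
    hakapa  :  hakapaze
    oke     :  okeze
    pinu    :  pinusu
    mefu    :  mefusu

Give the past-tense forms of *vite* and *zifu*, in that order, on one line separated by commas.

viteze, zifusu

The suffix is conditioned by the last vowel: -su when the last vowel of the stem is a rounded vowel (*oko*, *pinu*, *mefu*); -ze when the last vowel of the stem is an unrounded vowel (*hakapa*, *oke*).
*vite* — last vowel /e/ (an unrounded vowel) → -ze → *viteze*.
*zifu* — last vowel /u/ (a rounded vowel) → -su → *zifusu*.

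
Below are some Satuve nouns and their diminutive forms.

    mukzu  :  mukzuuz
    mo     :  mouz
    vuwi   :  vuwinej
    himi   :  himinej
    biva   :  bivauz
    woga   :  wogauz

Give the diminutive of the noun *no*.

The suffix is conditioned by the last vowel: -nej when the last vowel of the stem is a front vowel (*vuwi*, *himi*); -uz when the last vowel of the stem is a back vowel (*mukzu*, *mo*, *biva*, *woga*).
*no* — last vowel /o/ (a back vowel) → -uz → *nouz*.

nouz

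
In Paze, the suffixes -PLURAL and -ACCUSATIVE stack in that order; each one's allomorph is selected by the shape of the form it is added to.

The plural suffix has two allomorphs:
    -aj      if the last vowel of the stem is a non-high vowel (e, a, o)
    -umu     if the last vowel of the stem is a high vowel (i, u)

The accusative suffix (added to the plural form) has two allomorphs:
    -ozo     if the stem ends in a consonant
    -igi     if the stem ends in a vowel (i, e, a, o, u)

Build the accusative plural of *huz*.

huzumuigi

*huz*: last vowel = /u/, a high vowel → -umu → *huzumu*.
The plural form *huzumu*: final sound = /u/, a vowel → -igi → *huzumuigi*.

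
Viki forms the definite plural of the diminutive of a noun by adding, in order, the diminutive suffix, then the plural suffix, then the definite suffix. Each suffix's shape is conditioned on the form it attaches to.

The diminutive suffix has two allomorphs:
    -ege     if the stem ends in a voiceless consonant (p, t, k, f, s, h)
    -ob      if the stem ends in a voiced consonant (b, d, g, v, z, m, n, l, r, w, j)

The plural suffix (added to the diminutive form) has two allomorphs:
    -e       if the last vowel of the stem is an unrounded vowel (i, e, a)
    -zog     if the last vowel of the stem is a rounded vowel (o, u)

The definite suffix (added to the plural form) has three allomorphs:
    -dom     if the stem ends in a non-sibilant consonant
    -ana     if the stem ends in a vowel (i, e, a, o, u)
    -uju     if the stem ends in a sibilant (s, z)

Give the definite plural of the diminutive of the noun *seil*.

seilobzogdom

*seil* — final consonant /l/ (voiced) → -ob → *seilob*.
The diminutive form *seilob* — last vowel /o/ (a rounded vowel) → -zog → *seilobzog*.
The plural form *seilobzog*: final sound = /g/, a non-sibilant consonant → -dom → *seilobzogdom*.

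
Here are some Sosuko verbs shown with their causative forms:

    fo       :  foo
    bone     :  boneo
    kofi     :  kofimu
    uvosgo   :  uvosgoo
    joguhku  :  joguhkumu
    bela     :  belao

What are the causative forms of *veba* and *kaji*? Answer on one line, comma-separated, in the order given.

The alternation tracks the last vowel of the stem — -mu when the last vowel of the stem is a high vowel (*kofi*, *joguhku*); -o when the last vowel of the stem is a non-high vowel (*fo*, *bone*, *uvosgo*, *bela*).
The last vowel of *veba* is /a/, which is a non-high vowel, so the suffix is -o, giving *vebao*.
*kaji*: last vowel = /i/, a high vowel → -mu → *kajimu*.

vebao, kajimu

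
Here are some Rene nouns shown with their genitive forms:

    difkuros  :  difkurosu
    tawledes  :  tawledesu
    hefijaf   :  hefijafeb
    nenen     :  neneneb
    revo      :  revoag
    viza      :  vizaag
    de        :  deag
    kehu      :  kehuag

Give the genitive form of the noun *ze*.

zeag

The alternation tracks the final sound of the stem — -u when the stem ends in a sibilant (*difkuros*, *tawledes*); -eb when the stem ends in a non-sibilant consonant (*hefijaf*, *nenen*); -ag when the stem ends in a vowel (*revo*, *viza*, *de*, *kehu*).
Since the final sound of *ze* is /e/ (a vowel), it takes -ag, giving *zeag*.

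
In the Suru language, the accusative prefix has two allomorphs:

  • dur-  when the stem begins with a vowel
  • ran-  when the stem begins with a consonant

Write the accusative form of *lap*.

*lap*: first sound = /l/, a consonant → ran- → *ranlap*.

ranlap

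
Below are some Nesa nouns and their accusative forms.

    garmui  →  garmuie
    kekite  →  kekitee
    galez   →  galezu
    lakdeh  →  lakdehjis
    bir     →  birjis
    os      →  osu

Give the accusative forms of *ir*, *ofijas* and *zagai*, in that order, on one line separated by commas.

The pattern is sibilance of the final sound: -u when the stem ends in a sibilant (*galez*, *os*); -jis when the stem ends in a non-sibilant consonant (*lakdeh*, *bir*); -e when the stem ends in a vowel (*garmui*, *kekite*).
*ir*: final sound = /r/, a non-sibilant consonant → -jis → *irjis*.
Since the final sound of *ofijas* is /s/ (a sibilant), it takes -u, giving *ofijasu*.
*zagai* — final sound /i/ (a vowel) → -e → *zagaie*.

irjis, ofijasu, zagaie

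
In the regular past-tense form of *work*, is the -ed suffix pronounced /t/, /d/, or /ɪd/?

/t/

The stem *work* ends in a voiceless consonant other than /t/.
The -ed suffix is realized as /ɪd/ after /t, d/; as /t/ after other voiceless consonants; and as /d/ after other voiced sounds.
So -ed on *work* is pronounced /t/.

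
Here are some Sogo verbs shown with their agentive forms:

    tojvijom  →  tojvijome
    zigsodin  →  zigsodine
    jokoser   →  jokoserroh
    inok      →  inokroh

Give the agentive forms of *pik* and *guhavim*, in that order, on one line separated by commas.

pikroh, guhavime

The pattern is nasality of the final consonant: -e when the stem ends in a nasal (*tojvijom*, *zigsodin*); -roh when the stem ends in a non-nasal consonant (*jokoser*, *inok*).
*pik* — final consonant /k/ (non-nasal) → -roh → *pikroh*.
Since the final consonant of *guhavim* is /m/ (a nasal), it takes -e, giving *guhavime*.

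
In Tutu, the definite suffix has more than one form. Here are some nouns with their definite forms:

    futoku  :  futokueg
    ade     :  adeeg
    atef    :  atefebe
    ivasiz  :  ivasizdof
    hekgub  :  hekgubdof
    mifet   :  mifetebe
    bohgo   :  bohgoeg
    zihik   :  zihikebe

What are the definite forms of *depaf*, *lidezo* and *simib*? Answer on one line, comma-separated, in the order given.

The pattern is voicing of the final sound: -ebe when the stem ends in a voiceless consonant (*atef*, *mifet*, *zihik*); -dof when the stem ends in a voiced consonant (*ivasiz*, *hekgub*); -eg when the stem ends in a vowel (*futoku*, *ade*, *bohgo*).
*depaf* — final sound /f/ (a voiceless consonant) → -ebe → *depafebe*.
*lidezo* — final sound /o/ (a vowel) → -eg → *lidezoeg*.
*simib* — final sound /b/ (a voiced consonant) → -dof → *simibdof*.

depafebe, lidezoeg, simibdof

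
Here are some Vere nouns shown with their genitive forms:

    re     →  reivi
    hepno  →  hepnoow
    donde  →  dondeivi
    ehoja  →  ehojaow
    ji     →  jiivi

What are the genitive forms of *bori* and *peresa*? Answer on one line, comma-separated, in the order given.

The alternation tracks the last vowel of the stem — -ivi when the last vowel of the stem is a front vowel (*re*, *donde*, *ji*); -ow when the last vowel of the stem is a back vowel (*hepno*, *ehoja*).
*bori*: last vowel = /i/, a front vowel → -ivi → *boriivi*.
*peresa* — last vowel /a/ (a back vowel) → -ow → *peresaow*.

boriivi, peresaow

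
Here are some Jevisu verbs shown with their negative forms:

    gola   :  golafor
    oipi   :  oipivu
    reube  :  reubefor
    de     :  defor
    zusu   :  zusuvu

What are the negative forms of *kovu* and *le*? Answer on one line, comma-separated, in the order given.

The pattern is height harmony: -vu when the last vowel of the stem is a high vowel (*oipi*, *zusu*); -for when the last vowel of the stem is a non-high vowel (*gola*, *reube*, *de*).
The last vowel of *kovu* is /u/, which is a high vowel, so the suffix is -vu, giving *kovuvu*.
*le*: last vowel = /e/, a non-high vowel → -for → *lefor*.

kovuvu, lefor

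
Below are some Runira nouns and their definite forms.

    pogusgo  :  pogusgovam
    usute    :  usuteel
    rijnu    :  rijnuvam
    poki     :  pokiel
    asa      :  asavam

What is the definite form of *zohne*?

Looking at the last vowel of each stem: -el when the last vowel of the stem is a front vowel (*usute*, *poki*); -vam when the last vowel of the stem is a back vowel (*pogusgo*, *rijnu*, *asa*).
*zohne*: last vowel = /e/, a front vowel → -el → *zohneel*.

zohneel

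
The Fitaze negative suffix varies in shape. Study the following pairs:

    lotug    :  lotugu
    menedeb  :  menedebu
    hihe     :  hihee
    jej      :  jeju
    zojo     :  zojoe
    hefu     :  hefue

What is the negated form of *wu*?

wue

The suffix is conditioned by the final sound: -u when the stem ends in a consonant (*lotug*, *menedeb*, *jej*); -e when the stem ends in a vowel (*hihe*, *zojo*, *hefu*).
*wu*: final sound = /u/, a vowel → -e → *wue*.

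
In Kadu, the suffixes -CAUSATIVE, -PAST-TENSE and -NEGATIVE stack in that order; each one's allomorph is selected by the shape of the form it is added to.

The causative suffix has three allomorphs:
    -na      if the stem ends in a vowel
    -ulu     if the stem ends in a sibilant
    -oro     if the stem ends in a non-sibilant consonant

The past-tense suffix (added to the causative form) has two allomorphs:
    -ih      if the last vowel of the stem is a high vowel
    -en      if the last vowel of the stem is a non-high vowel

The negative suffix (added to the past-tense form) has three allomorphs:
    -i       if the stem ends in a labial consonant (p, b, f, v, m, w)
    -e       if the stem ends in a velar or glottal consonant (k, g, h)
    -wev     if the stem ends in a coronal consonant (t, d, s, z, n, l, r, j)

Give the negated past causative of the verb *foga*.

foganaenwev

Since the final sound of *foga* is /a/ (a vowel), it takes -na, giving *fogana*.
Since the last vowel of the causative form *fogana* is /a/ (a non-high vowel), it takes -en, giving *foganaen*.
The final consonant of the past-tense form *foganaen* is /n/, which is coronal, so the negative suffix is -wev, giving *foganaenwev*.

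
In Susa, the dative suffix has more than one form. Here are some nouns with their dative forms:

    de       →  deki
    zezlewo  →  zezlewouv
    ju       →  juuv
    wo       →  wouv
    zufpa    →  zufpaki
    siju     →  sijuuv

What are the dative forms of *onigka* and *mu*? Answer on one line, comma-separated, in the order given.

onigkaki, muuv

The pattern is rounding harmony: -uv when the last vowel of the stem is a rounded vowel (*zezlewo*, *ju*, *wo*, *siju*); -ki when the last vowel of the stem is an unrounded vowel (*de*, *zufpa*).
*onigka* — last vowel /a/ (an unrounded vowel) → -ki → *onigkaki*.
*mu*: last vowel = /u/, a rounded vowel → -uv → *muuv*.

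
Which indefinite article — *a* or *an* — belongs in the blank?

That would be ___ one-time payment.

a

The indefinite article is chosen by the initial *sound* of the following word, not its spelling.
*one-time* begins with the sound /wʌ/ (*one* pronounced /wʌn/) — a consonant sound.
So the article is *a*: That would be a one-time payment.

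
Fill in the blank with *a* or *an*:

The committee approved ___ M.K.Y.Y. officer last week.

an

The indefinite article is chosen by the initial *sound* of the following word, not its spelling.
The initialism *M.K.Y.Y.* is read letter by letter; the first letter, M, is pronounced /ɛm/, which begins with a vowel sound.
So the article is *an*: The committee approved an M.K.Y.Y. officer last week.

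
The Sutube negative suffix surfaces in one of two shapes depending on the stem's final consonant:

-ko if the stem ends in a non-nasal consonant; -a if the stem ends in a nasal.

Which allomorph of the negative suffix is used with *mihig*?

-ko

*mihig*: final consonant = /g/, non-nasal → -ko.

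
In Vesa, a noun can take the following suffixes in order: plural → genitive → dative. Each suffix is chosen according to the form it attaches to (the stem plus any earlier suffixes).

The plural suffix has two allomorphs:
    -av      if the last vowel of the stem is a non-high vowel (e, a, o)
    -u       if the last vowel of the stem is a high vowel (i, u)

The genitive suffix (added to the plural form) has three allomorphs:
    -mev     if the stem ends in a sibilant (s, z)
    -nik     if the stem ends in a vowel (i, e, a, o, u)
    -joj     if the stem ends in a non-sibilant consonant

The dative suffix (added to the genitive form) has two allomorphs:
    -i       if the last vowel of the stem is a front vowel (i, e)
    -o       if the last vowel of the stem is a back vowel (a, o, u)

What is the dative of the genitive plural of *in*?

The last vowel of *in* is /i/, which is a high vowel, so the plural suffix is -u, giving *inu*.
Since the final sound of the plural form *inu* is /u/ (a vowel), it takes -nik, giving *inunik*.
Since the last vowel of the genitive form *inunik* is /i/ (a front vowel), it takes -i, giving *inuniki*.

inuniki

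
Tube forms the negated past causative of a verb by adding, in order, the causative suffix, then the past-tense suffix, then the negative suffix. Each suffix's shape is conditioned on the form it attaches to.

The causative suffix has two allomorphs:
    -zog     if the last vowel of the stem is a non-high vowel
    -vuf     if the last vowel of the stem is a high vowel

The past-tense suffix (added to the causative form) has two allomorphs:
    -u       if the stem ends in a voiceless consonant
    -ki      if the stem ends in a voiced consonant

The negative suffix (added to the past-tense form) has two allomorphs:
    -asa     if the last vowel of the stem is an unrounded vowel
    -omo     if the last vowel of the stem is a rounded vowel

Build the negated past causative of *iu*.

The last vowel of *iu* is /u/, which is a high vowel, so the causative suffix is -vuf, giving *iuvuf*.
The causative form *iuvuf* — final consonant /f/ (voiceless) → -u → *iuvufu*.
Since the last vowel of the past-tense form *iuvufu* is /u/ (a rounded vowel), it takes -omo, giving *iuvufuomo*.

iuvufuomo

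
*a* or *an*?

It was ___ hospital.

The indefinite article is chosen by the initial *sound* of the following word, not its spelling.
*hospital* begins with the sound /h/ (h is pronounced) — a consonant sound.
So the article is *a*: It was a hospital.

a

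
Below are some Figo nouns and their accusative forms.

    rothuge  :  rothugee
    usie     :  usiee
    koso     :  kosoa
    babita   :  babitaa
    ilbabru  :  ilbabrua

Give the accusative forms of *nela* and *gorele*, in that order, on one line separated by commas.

The pattern is front/back vowel harmony: -e when the last vowel of the stem is a front vowel (*rothuge*, *usie*); -a when the last vowel of the stem is a back vowel (*koso*, *babita*, *ilbabru*).
The last vowel of *nela* is /a/, which is a back vowel, so the suffix is -a, giving *nelaa*.
*gorele*: last vowel = /e/, a front vowel → -e → *gorelee*.

nelaa, gorelee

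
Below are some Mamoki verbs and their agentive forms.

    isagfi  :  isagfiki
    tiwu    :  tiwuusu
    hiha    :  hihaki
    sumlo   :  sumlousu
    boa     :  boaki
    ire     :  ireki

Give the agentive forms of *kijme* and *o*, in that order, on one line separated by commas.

Looking at the last vowel of each stem: -usu when the last vowel of the stem is a rounded vowel (*tiwu*, *sumlo*); -ki when the last vowel of the stem is an unrounded vowel (*isagfi*, *hiha*, *boa*, *ire*).
Since the last vowel of *kijme* is /e/ (an unrounded vowel), it takes -ki, giving *kijmeki*.
Since the last vowel of *o* is /o/ (a rounded vowel), it takes -usu, giving *ousu*.

kijmeki, ousu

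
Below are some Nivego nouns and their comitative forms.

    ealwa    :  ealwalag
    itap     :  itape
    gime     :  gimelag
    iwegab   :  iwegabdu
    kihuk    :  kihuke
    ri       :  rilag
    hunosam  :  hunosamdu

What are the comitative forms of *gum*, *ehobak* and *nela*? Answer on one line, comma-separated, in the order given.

gumdu, ehobake, nelalag

Looking at the final sound of each stem: -e when the stem ends in a voiceless consonant (*itap*, *kihuk*); -du when the stem ends in a voiced consonant (*iwegab*, *hunosam*); -lag when the stem ends in a vowel (*ealwa*, *gime*, *ri*).
*gum* — final sound /m/ (a voiced consonant) → -du → *gumdu*.
*ehobak* — final sound /k/ (a voiceless consonant) → -e → *ehobake*.
*nela* — final sound /a/ (a vowel) → -lag → *nelalag*.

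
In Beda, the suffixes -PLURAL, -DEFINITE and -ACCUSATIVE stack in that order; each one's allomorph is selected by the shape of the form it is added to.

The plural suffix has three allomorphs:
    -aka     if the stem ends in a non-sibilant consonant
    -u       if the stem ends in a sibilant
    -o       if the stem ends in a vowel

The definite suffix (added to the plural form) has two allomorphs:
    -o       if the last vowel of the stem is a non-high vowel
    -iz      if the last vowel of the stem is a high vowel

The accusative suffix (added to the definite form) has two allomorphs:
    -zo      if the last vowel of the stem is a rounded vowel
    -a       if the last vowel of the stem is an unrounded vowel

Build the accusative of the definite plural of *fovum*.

*fovum*: final sound = /m/, a non-sibilant consonant → -aka → *fovumaka*.
The last vowel of the plural form *fovumaka* is /a/, which is a non-high vowel, so the definite suffix is -o, giving *fovumakao*.
Since the last vowel of the definite form *fovumakao* is /o/ (a rounded vowel), it takes -zo, giving *fovumakaozo*.

fovumakaozo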